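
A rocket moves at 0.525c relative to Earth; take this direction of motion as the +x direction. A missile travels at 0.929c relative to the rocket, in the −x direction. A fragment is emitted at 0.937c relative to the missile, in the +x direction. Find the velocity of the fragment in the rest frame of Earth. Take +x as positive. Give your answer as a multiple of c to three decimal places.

Apply u = (u' + v)/(1 + u'v/c²) successively, working outward toward Earth.
Start: velocity of the rocket relative to Earth = 0.5250c.
Compose with the missile (u' = -0.929 in the rocket frame): u_1 = (-0.929 + 0.525) / (1 + (-0.929)·0.525) = -0.4040/0.5123 = -0.7886.
Compose with the fragment (u' = 0.937 in the missile frame): u_2 = (0.937 + (-0.789)) / (1 + 0.937·(-0.789)) = 0.1484/0.2610 = 0.5683.

+0.568c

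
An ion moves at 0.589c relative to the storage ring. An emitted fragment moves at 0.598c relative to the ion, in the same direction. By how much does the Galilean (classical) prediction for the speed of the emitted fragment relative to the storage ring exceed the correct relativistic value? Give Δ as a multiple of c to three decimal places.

Galilean: u_cl = 0.598 + 0.589 = 1.1870.
Relativistic: u_rel = (0.598 + 0.589) / (1 + 0.598·0.589) = 1.1870/1.3522 = 0.8778.
Δ = 1.1870 − 0.8778 = 0.3092.
(The classical prediction exceeds c; the relativistic result does not.)

Δ = 0.309c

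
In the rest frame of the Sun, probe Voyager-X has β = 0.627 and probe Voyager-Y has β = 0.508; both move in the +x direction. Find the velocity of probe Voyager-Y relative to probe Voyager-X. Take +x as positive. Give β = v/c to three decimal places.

β = -0.175

β_A = 0.627, β_B = 0.508.
Transform to A's frame with the inverse velocity-addition law: u' = (u − v)/(1 − uv/c²), taking u = β_B and v = β_A.
u' = (0.508 − 0.627) / (1 − (0.627)(0.508)) = -0.1190/0.6815 = -0.1746.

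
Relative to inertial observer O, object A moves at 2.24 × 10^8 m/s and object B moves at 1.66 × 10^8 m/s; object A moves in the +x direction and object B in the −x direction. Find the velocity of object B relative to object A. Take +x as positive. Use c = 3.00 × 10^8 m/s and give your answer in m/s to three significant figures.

β_A = 0.747, β_B = -0.553 (dividing each by c = 3.00 × 10^8 m/s).
Transform to A's frame with the inverse velocity-addition law: u' = (u − v)/(1 − uv/c²), taking u = β_B and v = β_A.
u' = (-0.553 − 0.747) / (1 − (0.747)(-0.553)) = -1.3000/1.4132 = -0.9199.
u' = -0.9199 × 3.00 × 10^8 m/s.

-2.76 × 10^8 m/s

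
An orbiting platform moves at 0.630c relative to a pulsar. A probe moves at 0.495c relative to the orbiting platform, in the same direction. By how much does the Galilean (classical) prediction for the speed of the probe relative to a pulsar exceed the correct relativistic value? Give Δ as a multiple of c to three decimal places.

Galilean: u_cl = 0.495 + 0.630 = 1.1250.
Relativistic: u_rel = (0.495 + 0.630) / (1 + 0.495·0.630) = 1.1250/1.3118 = 0.8576.
Δ = 1.1250 − 0.8576 = 0.2674.
(The classical prediction exceeds c; the relativistic result does not.)

Δ = 0.267c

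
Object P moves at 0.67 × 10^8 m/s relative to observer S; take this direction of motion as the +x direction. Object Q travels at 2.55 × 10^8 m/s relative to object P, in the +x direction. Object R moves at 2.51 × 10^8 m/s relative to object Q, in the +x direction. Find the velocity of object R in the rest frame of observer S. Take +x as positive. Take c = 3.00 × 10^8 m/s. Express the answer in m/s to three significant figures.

2.97 × 10^8 m/s

Apply u = (u' + v)/(1 + u'v/c²) successively, working outward toward observer S.
(Dividing each given speed by c = 3.00 × 10^8 m/s to work in units of c.)
Start: velocity of object P relative to observer S = 0.2233c.
Compose with object Q (u' = 0.850 in object P frame): u_1 = (0.850 + 0.223) / (1 + 0.850·0.223) = 1.0733/1.1898 = 0.9021.
Compose with object R (u' = 0.837 in object Q frame): u_2 = (0.837 + 0.902) / (1 + 0.837·0.902) = 1.7388/1.7547 = 0.9909.
So u = 0.9909 × 3.00 × 10^8 m/s.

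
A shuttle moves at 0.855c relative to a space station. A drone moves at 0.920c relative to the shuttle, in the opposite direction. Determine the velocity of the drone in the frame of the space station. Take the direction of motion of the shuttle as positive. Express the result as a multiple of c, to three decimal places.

-0.305c

With v = 0.855 and u' = -0.920 (in units of c),
u = (u' + v)/(1 + u'v/c²):
u = (-0.920 + 0.855) / (1 + (-0.920)·0.855) = -0.0650/0.2134 = -0.3046
(Galilean addition would give -0.065c.)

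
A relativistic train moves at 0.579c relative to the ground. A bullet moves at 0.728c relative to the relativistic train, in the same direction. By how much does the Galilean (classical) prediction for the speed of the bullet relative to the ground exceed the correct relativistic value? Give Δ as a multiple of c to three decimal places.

Δ = 0.388c

Galilean: u_cl = 0.728 + 0.579 = 1.3070.
Relativistic: u_rel = (0.728 + 0.579) / (1 + 0.728·0.579) = 1.3070/1.4215 = 0.9194.
Δ = 1.3070 − 0.9194 = 0.3876.
(The classical prediction exceeds c; the relativistic result does not.)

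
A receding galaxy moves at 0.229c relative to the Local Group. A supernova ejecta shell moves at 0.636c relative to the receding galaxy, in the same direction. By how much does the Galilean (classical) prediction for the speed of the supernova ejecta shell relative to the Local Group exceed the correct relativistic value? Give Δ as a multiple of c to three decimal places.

Δ = 0.110c

Galilean: u_cl = 0.636 + 0.229 = 0.8650.
Relativistic: u_rel = (0.636 + 0.229) / (1 + 0.636·0.229) = 0.8650/1.1456 = 0.7550.
Δ = 0.8650 − 0.7550 = 0.1100.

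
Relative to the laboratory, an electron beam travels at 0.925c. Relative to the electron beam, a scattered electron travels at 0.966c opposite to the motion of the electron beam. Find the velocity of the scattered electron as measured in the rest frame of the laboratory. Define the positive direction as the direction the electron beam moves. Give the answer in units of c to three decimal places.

-0.385c

With v = 0.925 and u' = -0.966 (in units of c),
u = (u' + v)/(1 + u'v/c²):
u = (-0.966 + 0.925) / (1 + (-0.966)·0.925) = -0.0410/0.1065 = -0.3852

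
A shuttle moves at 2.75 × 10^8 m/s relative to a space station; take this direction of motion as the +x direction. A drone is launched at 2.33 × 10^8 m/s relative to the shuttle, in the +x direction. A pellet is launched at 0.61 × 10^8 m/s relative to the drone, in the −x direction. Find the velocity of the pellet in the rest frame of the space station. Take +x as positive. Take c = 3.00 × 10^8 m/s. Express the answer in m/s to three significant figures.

+2.95 × 10^8 m/s

Apply u = (u' + v)/(1 + u'v/c²) successively, working outward toward the space station.
(Dividing each given speed by c = 3.00 × 10^8 m/s to work in units of c.)
Start: velocity of the shuttle relative to the space station = 0.9167c.
Compose with the drone (u' = 0.777 in the shuttle frame): u_1 = (0.777 + 0.917) / (1 + 0.777·0.917) = 1.6933/1.7119 = 0.9891.
Compose with the pellet (u' = -0.203 in the drone frame): u_2 = (-0.203 + 0.989) / (1 + (-0.203)·0.989) = 0.7858/0.7989 = 0.9836.
So u = 0.9836 × 3.00 × 10^8 m/s.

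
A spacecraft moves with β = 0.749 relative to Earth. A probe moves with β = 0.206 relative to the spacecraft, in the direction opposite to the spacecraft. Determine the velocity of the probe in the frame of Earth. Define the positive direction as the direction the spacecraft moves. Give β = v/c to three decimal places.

With v = 0.749 and u' = -0.206 (in units of c),
u = (u' + v)/(1 + u'v/c²):
u = (-0.206 + 0.749) / (1 + (-0.206)·0.749) = 0.5430/0.8457 = 0.6421
(Galilean addition would give +0.543c.)

β = +0.642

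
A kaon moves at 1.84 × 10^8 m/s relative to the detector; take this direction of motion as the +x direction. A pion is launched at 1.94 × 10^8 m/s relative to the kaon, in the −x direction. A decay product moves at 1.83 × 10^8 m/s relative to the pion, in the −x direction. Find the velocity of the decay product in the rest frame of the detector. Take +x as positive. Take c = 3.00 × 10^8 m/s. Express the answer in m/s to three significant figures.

-1.93 × 10^8 m/s

Apply u = (u' + v)/(1 + u'v/c²) successively, working outward toward the detector.
(Dividing each given speed by c = 3.00 × 10^8 m/s to work in units of c.)
Start: velocity of the kaon relative to the detector = 0.6133c.
Compose with the pion (u' = -0.647 in the kaon frame): u_1 = (-0.647 + 0.613) / (1 + (-0.647)·0.613) = -0.0333/0.6034 = -0.0552.
Compose with the decay product (u' = -0.610 in the pion frame): u_2 = (-0.610 + (-0.055)) / (1 + (-0.610)·(-0.055)) = -0.6652/1.0337 = -0.6436.
So u = -0.6436 × 3.00 × 10^8 m/s.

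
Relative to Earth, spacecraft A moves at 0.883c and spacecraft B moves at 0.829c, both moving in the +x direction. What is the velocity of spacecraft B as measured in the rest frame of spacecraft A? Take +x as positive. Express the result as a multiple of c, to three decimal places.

-0.201c

β_A = 0.883, β_B = 0.829.
Transform to A's frame with the inverse velocity-addition law: u' = (u − v)/(1 − uv/c²), taking u = β_B and v = β_A.
u' = (0.829 − 0.883) / (1 − (0.883)(0.829)) = -0.0540/0.2680 = -0.2015.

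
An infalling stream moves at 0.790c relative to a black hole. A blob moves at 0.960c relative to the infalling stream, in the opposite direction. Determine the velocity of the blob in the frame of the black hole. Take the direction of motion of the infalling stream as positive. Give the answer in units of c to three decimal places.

With v = 0.790 and u' = -0.960 (in units of c),
u = (u' + v)/(1 + u'v/c²):
u = (-0.960 + 0.790) / (1 + (-0.960)·0.790) = -0.1700/0.2416 = -0.7036
(Galilean addition would give -0.170c.)

-0.704c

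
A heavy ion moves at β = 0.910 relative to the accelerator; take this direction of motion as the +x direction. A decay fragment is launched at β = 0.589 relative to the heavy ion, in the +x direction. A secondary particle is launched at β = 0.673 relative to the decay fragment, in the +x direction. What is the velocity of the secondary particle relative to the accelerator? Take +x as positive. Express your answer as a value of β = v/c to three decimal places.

β = 0.995

Apply u = (u' + v)/(1 + u'v/c²) successively, working outward toward the accelerator.
Start: velocity of the heavy ion relative to the accelerator = 0.9100c.
Compose with the decay fragment (u' = 0.589 in the heavy ion frame): u_1 = (0.589 + 0.910) / (1 + 0.589·0.910) = 1.4990/1.5360 = 0.9759.
Compose with the secondary particle (u' = 0.673 in the decay fragment frame): u_2 = (0.673 + 0.976) / (1 + 0.673·0.976) = 1.6489/1.6568 = 0.9952.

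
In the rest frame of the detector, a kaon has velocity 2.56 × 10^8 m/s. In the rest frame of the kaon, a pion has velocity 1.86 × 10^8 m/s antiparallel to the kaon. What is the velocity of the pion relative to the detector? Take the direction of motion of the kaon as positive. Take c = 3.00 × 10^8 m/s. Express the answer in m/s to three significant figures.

In units of c (dividing by 3.00 × 10^8 m/s): v = 0.853, u' = -0.620.
u = (u' + v)/(1 + u'v/c²):
u = (-0.620 + 0.853) / (1 + (-0.620)·0.853) = 0.2333/0.4709 = 0.4955
(Galilean addition would give +0.233c.)
Converting back: u = 0.4955 × 3.00 × 10^8 m/s.

+1.49 × 10^8 m/s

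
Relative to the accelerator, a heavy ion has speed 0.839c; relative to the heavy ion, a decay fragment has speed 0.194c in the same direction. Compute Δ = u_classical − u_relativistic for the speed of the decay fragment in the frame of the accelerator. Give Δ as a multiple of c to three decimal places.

Δ = 0.145c

Galilean: u_cl = 0.194 + 0.839 = 1.0330.
Relativistic: u_rel = (0.194 + 0.839) / (1 + 0.194·0.839) = 1.0330/1.1628 = 0.8884.
Δ = 1.0330 − 0.8884 = 0.1446.
(The classical prediction exceeds c; the relativistic result does not.)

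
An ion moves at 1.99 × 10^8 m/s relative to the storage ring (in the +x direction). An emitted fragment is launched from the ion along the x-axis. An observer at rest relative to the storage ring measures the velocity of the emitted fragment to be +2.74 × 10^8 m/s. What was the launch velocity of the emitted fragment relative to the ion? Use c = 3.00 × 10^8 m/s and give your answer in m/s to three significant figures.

+1.90 × 10^8 m/s

v = 0.663c, u = 0.913c.
Invert the composition law: u' = (u − v)/(1 − uv/c²).
u' = (0.913 − 0.663) / (1 − (0.913)(0.663)) = 0.2500/0.3942 = 0.6343.
u' = 0.6343 × 3.00 × 10^8 m/s.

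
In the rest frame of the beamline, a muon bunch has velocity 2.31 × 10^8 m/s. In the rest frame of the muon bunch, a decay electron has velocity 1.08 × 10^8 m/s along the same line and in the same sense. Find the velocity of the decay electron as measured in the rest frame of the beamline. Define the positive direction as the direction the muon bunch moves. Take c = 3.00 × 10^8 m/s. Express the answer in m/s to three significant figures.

2.65 × 10^8 m/s

In units of c (dividing by 3.00 × 10^8 m/s): v = 0.770, u' = 0.360.
u = (u' + v)/(1 + u'v/c²):
u = (0.360 + 0.770) / (1 + 0.360·0.770) = 1.1300/1.2772 = 0.8847
(Galilean addition would give +1.130c, exceeding c.)
Converting back: u = 0.8847 × 3.00 × 10^8 m/s.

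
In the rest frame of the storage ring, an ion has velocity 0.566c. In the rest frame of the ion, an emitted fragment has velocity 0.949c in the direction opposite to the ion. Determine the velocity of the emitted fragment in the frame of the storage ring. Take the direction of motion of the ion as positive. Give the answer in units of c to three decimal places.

With v = 0.566 and u' = -0.949 (in units of c),
u = (u' + v)/(1 + u'v/c²):
u = (-0.949 + 0.566) / (1 + (-0.949)·0.566) = -0.3830/0.4629 = -0.8275
(Galilean addition would give -0.383c.)

-0.827c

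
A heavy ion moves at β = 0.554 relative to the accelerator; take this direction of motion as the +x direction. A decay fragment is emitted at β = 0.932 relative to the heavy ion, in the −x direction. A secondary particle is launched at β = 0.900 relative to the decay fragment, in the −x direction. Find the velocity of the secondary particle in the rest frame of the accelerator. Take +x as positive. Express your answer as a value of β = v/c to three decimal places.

Apply u = (u' + v)/(1 + u'v/c²) successively, working outward toward the accelerator.
Start: velocity of the heavy ion relative to the accelerator = 0.5540c.
Compose with the decay fragment (u' = -0.932 in the heavy ion frame): u_1 = (-0.932 + 0.554) / (1 + (-0.932)·0.554) = -0.3780/0.4837 = -0.7815.
Compose with the secondary particle (u' = -0.900 in the decay fragment frame): u_2 = (-0.900 + (-0.782)) / (1 + (-0.900)·(-0.782)) = -1.6815/1.7034 = -0.9872.

β = -0.987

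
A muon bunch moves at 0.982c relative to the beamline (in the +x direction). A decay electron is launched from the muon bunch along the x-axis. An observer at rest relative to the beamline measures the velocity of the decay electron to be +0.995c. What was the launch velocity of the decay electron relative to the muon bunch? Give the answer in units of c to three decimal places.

+0.567c

Invert the composition law: u' = (u − v)/(1 − uv/c²).
u' = (0.995 − 0.982) / (1 − (0.995)(0.982)) = 0.0130/0.0229 = 0.5674.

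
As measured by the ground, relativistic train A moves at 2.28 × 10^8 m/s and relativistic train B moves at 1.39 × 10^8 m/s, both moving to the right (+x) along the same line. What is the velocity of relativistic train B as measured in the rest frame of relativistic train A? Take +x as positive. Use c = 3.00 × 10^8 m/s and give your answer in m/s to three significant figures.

β_A = 0.760, β_B = 0.463 (dividing each by c = 3.00 × 10^8 m/s).
Transform to A's frame with the inverse velocity-addition law: u' = (u − v)/(1 − uv/c²), taking u = β_B and v = β_A.
u' = (0.463 − 0.760) / (1 − (0.760)(0.463)) = -0.2967/0.6479 = -0.4579.
u' = -0.4579 × 3.00 × 10^8 m/s.

-1.37 × 10^8 m/s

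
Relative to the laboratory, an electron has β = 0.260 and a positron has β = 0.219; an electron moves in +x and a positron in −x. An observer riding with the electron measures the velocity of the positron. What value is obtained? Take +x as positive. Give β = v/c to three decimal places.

β = -0.453

β_A = 0.260, β_B = -0.219.
Transform to A's frame with the inverse velocity-addition law: u' = (u − v)/(1 − uv/c²), taking u = β_B and v = β_A.
u' = (-0.219 − 0.260) / (1 − (0.260)(-0.219)) = -0.4790/1.0569 = -0.4532.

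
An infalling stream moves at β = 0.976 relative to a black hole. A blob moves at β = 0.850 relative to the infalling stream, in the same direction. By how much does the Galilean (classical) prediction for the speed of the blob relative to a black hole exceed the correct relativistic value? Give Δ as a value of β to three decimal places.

Galilean: u_cl = 0.850 + 0.976 = 1.8260.
Relativistic: u_rel = (0.850 + 0.976) / (1 + 0.850·0.976) = 1.8260/1.8296 = 0.9980.
Δ = 1.8260 − 0.9980 = 0.8280.
(The classical prediction exceeds c; the relativistic result does not.)

Δ = 0.828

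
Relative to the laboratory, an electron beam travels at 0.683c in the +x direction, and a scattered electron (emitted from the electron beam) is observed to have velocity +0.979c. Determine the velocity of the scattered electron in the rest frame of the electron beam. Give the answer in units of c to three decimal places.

+0.893c

Invert the composition law: u' = (u − v)/(1 − uv/c²).
u' = (0.979 − 0.683) / (1 − (0.979)(0.683)) = 0.2960/0.3313 = 0.8933.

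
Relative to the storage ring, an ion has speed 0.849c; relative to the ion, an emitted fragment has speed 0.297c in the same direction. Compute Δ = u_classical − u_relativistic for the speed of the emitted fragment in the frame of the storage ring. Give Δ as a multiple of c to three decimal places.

Δ = 0.231c

Galilean: u_cl = 0.297 + 0.849 = 1.1460.
Relativistic: u_rel = (0.297 + 0.849) / (1 + 0.297·0.849) = 1.1460/1.2522 = 0.9152.
Δ = 1.1460 − 0.9152 = 0.2308.
(The classical prediction exceeds c; the relativistic result does not.)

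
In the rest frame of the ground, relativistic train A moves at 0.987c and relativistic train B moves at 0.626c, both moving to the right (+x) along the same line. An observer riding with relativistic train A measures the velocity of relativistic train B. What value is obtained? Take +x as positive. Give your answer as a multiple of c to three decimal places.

-0.945c

β_A = 0.987, β_B = 0.626.
Transform to A's frame with the inverse velocity-addition law: u' = (u − v)/(1 − uv/c²), taking u = β_B and v = β_A.
u' = (0.626 − 0.987) / (1 − (0.987)(0.626)) = -0.3610/0.3821 = -0.9447.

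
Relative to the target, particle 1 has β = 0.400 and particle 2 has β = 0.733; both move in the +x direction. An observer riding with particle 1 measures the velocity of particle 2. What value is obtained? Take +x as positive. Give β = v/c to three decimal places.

β_A = 0.400, β_B = 0.733.
Transform to A's frame with the inverse velocity-addition law: u' = (u − v)/(1 − uv/c²), taking u = β_B and v = β_A.
u' = (0.733 − 0.400) / (1 − (0.400)(0.733)) = 0.3330/0.7068 = 0.4711.

β = +0.471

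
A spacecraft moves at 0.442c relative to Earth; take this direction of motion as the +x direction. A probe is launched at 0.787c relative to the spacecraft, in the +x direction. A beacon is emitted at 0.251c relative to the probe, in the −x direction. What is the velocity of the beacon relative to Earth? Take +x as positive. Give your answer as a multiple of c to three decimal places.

Apply u = (u' + v)/(1 + u'v/c²) successively, working outward toward Earth.
Start: velocity of the spacecraft relative to Earth = 0.4420c.
Compose with the probe (u' = 0.787 in the spacecraft frame): u_1 = (0.787 + 0.442) / (1 + 0.787·0.442) = 1.2290/1.3479 = 0.9118.
Compose with the beacon (u' = -0.251 in the probe frame): u_2 = (-0.251 + 0.912) / (1 + (-0.251)·0.912) = 0.6608/0.7711 = 0.8569.

+0.857c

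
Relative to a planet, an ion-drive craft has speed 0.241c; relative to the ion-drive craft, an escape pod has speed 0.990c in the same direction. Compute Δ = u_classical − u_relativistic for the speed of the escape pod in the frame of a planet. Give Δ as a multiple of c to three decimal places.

Δ = 0.237c

Galilean: u_cl = 0.990 + 0.241 = 1.2310.
Relativistic: u_rel = (0.990 + 0.241) / (1 + 0.990·0.241) = 1.2310/1.2386 = 0.9939.
Δ = 1.2310 − 0.9939 = 0.2371.
(The classical prediction exceeds c; the relativistic result does not.)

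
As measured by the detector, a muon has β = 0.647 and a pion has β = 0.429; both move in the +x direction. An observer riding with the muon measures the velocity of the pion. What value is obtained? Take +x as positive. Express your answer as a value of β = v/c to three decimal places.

β = -0.302

β_A = 0.647, β_B = 0.429.
Transform to A's frame with the inverse velocity-addition law: u' = (u − v)/(1 − uv/c²), taking u = β_B and v = β_A.
u' = (0.429 − 0.647) / (1 − (0.647)(0.429)) = -0.2180/0.7224 = -0.3018.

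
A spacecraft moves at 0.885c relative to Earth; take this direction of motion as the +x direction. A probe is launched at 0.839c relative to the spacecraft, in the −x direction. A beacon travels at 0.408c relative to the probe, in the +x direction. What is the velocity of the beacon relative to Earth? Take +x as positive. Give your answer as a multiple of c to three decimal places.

Apply u = (u' + v)/(1 + u'v/c²) successively, working outward toward Earth.
Start: velocity of the spacecraft relative to Earth = 0.8850c.
Compose with the probe (u' = -0.839 in the spacecraft frame): u_1 = (-0.839 + 0.885) / (1 + (-0.839)·0.885) = 0.0460/0.2575 = 0.1787.
Compose with the beacon (u' = 0.408 in the probe frame): u_2 = (0.408 + 0.179) / (1 + 0.408·0.179) = 0.5867/1.0729 = 0.5468.

+0.547c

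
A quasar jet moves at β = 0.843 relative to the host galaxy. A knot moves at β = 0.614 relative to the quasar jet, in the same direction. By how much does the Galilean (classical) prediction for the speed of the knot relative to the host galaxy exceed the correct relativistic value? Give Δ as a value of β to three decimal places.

Galilean: u_cl = 0.614 + 0.843 = 1.4570.
Relativistic: u_rel = (0.614 + 0.843) / (1 + 0.614·0.843) = 1.4570/1.5176 = 0.9601.
Δ = 1.4570 − 0.9601 = 0.4969.
(The classical prediction exceeds c; the relativistic result does not.)

Δ = 0.497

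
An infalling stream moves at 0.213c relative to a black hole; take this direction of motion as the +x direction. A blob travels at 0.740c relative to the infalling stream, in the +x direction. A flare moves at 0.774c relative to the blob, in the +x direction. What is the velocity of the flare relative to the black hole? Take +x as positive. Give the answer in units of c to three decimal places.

0.976c

Apply u = (u' + v)/(1 + u'v/c²) successively, working outward toward the black hole.
Start: velocity of the infalling stream relative to the black hole = 0.2130c.
Compose with the blob (u' = 0.740 in the infalling stream frame): u_1 = (0.740 + 0.213) / (1 + 0.740·0.213) = 0.9530/1.1576 = 0.8232.
Compose with the flare (u' = 0.774 in the blob frame): u_2 = (0.774 + 0.823) / (1 + 0.774·0.823) = 1.5972/1.6372 = 0.9756.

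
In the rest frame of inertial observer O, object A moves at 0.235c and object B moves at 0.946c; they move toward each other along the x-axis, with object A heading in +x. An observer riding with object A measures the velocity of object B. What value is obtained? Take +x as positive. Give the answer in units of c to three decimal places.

β_A = 0.235, β_B = -0.946.
Transform to A's frame with the inverse velocity-addition law: u' = (u − v)/(1 − uv/c²), taking u = β_B and v = β_A.
u' = (-0.946 − 0.235) / (1 − (0.235)(-0.946)) = -1.1810/1.2223 = -0.9662.

-0.966c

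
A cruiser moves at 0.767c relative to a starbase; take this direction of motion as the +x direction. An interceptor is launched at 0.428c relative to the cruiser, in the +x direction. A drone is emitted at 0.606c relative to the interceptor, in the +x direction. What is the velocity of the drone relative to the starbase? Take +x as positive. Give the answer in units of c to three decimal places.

0.974c

Apply u = (u' + v)/(1 + u'v/c²) successively, working outward toward the starbase.
Start: velocity of the cruiser relative to the starbase = 0.7670c.
Compose with the interceptor (u' = 0.428 in the cruiser frame): u_1 = (0.428 + 0.767) / (1 + 0.428·0.767) = 1.1950/1.3283 = 0.8997.
Compose with the drone (u' = 0.606 in the interceptor frame): u_2 = (0.606 + 0.900) / (1 + 0.606·0.900) = 1.5057/1.5452 = 0.9744.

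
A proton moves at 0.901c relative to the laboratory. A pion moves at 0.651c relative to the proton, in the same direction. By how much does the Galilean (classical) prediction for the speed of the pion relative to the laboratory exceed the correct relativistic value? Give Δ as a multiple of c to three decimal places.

Δ = 0.574c

Galilean: u_cl = 0.651 + 0.901 = 1.5520.
Relativistic: u_rel = (0.651 + 0.901) / (1 + 0.651·0.901) = 1.5520/1.5866 = 0.9782.
Δ = 1.5520 − 0.9782 = 0.5738.
(The classical prediction exceeds c; the relativistic result does not.)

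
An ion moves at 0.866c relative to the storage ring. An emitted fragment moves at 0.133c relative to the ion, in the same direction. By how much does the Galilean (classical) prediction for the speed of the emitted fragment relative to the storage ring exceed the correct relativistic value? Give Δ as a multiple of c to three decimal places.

Δ = 0.103c

Galilean: u_cl = 0.133 + 0.866 = 0.9990.
Relativistic: u_rel = (0.133 + 0.866) / (1 + 0.133·0.866) = 0.9990/1.1152 = 0.8958.
Δ = 0.9990 − 0.8958 = 0.1032.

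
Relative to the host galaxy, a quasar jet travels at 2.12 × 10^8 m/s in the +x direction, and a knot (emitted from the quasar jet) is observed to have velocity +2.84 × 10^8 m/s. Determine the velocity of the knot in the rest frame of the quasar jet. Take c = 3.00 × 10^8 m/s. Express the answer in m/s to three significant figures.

v = 0.707c, u = 0.947c.
Invert the composition law: u' = (u − v)/(1 − uv/c²).
u' = (0.947 − 0.707) / (1 − (0.947)(0.707)) = 0.2400/0.3310 = 0.7250.
u' = 0.7250 × 3.00 × 10^8 m/s.

+2.18 × 10^8 m/s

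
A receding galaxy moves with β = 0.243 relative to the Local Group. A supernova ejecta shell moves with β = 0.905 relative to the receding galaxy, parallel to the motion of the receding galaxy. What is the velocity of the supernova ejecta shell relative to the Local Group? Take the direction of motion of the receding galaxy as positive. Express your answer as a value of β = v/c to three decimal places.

β = 0.941

With v = 0.243 and u' = 0.905 (in units of c),
u = (u' + v)/(1 + u'v/c²):
u = (0.905 + 0.243) / (1 + 0.905·0.243) = 1.1480/1.2199 = 0.9410
(Galilean addition would give +1.148c, exceeding c.)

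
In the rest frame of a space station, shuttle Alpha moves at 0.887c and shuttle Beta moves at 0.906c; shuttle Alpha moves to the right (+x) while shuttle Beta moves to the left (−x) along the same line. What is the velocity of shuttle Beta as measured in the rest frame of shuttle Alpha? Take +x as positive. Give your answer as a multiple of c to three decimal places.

β_A = 0.887, β_B = -0.906.
Transform to A's frame with the inverse velocity-addition law: u' = (u − v)/(1 − uv/c²), taking u = β_B and v = β_A.
u' = (-0.906 − 0.887) / (1 − (0.887)(-0.906)) = -1.7930/1.8036 = -0.9941.

-0.994c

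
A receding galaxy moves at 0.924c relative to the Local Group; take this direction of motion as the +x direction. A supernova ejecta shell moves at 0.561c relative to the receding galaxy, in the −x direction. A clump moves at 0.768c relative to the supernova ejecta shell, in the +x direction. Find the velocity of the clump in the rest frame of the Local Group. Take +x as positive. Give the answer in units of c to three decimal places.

+0.964c

Apply u = (u' + v)/(1 + u'v/c²) successively, working outward toward the Local Group.
Start: velocity of the receding galaxy relative to the Local Group = 0.9240c.
Compose with the supernova ejecta shell (u' = -0.561 in the receding galaxy frame): u_1 = (-0.561 + 0.924) / (1 + (-0.561)·0.924) = 0.3630/0.4816 = 0.7537.
Compose with the clump (u' = 0.768 in the supernova ejecta shell frame): u_2 = (0.768 + 0.754) / (1 + 0.768·0.754) = 1.5217/1.5788 = 0.9638.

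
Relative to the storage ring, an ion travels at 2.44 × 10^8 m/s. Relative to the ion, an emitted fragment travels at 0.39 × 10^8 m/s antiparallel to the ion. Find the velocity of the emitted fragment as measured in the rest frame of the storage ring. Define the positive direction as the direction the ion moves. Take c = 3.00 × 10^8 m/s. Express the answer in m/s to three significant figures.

In units of c (dividing by 3.00 × 10^8 m/s): v = 0.813, u' = -0.130.
u = (u' + v)/(1 + u'v/c²):
u = (-0.130 + 0.813) / (1 + (-0.130)·0.813) = 0.6833/0.8943 = 0.7641
Converting back: u = 0.7641 × 3.00 × 10^8 m/s.

+2.29 × 10^8 m/s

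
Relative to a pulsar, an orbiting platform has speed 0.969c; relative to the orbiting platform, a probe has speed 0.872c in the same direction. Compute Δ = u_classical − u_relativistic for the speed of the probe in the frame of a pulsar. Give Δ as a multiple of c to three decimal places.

Δ = 0.843c

Galilean: u_cl = 0.872 + 0.969 = 1.8410.
Relativistic: u_rel = (0.872 + 0.969) / (1 + 0.872·0.969) = 1.8410/1.8450 = 0.9978.
Δ = 1.8410 − 0.9978 = 0.8432.
(The classical prediction exceeds c; the relativistic result does not.)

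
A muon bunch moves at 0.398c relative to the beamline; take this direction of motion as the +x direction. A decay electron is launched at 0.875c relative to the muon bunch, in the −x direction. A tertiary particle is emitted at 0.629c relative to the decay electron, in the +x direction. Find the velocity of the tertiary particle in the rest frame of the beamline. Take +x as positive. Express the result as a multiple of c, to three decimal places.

-0.191c

Apply u = (u' + v)/(1 + u'v/c²) successively, working outward toward the beamline.
Start: velocity of the muon bunch relative to the beamline = 0.3980c.
Compose with the decay electron (u' = -0.875 in the muon bunch frame): u_1 = (-0.875 + 0.398) / (1 + (-0.875)·0.398) = -0.4770/0.6518 = -0.7319.
Compose with the tertiary particle (u' = 0.629 in the decay electron frame): u_2 = (0.629 + (-0.732)) / (1 + 0.629·(-0.732)) = -0.1029/0.5397 = -0.1906.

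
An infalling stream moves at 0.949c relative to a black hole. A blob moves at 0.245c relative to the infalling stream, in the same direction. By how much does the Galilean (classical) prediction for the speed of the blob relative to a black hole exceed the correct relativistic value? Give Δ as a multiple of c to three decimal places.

Δ = 0.225c

Galilean: u_cl = 0.245 + 0.949 = 1.1940.
Relativistic: u_rel = (0.245 + 0.949) / (1 + 0.245·0.949) = 1.1940/1.2325 = 0.9688.
Δ = 1.1940 − 0.9688 = 0.2252.
(The classical prediction exceeds c; the relativistic result does not.)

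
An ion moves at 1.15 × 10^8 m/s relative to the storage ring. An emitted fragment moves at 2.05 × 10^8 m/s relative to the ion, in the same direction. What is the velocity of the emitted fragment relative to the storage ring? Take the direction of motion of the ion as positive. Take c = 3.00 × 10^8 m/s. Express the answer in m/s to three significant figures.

In units of c (dividing by 3.00 × 10^8 m/s): v = 0.383, u' = 0.683.
u = (u' + v)/(1 + u'v/c²):
u = (0.683 + 0.383) / (1 + 0.683·0.383) = 1.0667/1.2619 = 0.8453
Converting back: u = 0.8453 × 3.00 × 10^8 m/s.

2.54 × 10^8 m/s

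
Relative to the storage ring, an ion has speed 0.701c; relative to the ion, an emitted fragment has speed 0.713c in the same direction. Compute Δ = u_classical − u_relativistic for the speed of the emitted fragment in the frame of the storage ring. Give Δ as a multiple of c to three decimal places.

Galilean: u_cl = 0.713 + 0.701 = 1.4140.
Relativistic: u_rel = (0.713 + 0.701) / (1 + 0.713·0.701) = 1.4140/1.4998 = 0.9428.
Δ = 1.4140 − 0.9428 = 0.4712.
(The classical prediction exceeds c; the relativistic result does not.)

Δ = 0.471c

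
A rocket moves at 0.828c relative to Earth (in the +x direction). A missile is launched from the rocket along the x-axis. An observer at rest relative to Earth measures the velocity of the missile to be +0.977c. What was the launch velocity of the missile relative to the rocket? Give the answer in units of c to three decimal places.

+0.780c

Invert the composition law: u' = (u − v)/(1 − uv/c²).
u' = (0.977 − 0.828) / (1 − (0.977)(0.828)) = 0.1490/0.1910 = 0.7799.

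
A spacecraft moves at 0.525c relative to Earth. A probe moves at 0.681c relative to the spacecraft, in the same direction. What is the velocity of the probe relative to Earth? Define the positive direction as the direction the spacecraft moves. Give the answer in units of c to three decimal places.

With v = 0.525 and u' = 0.681 (in units of c),
u = (u' + v)/(1 + u'v/c²):
u = (0.681 + 0.525) / (1 + 0.681·0.525) = 1.2060/1.3575 = 0.8884
(Galilean addition would give +1.206c, exceeding c.)

0.888c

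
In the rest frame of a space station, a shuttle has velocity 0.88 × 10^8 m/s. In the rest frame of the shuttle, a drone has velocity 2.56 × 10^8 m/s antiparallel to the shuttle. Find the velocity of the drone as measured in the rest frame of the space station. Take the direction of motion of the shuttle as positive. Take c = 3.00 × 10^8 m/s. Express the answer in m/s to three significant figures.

In units of c (dividing by 3.00 × 10^8 m/s): v = 0.293, u' = -0.853.
u = (u' + v)/(1 + u'v/c²):
u = (-0.853 + 0.293) / (1 + (-0.853)·0.293) = -0.5600/0.7497 = -0.7470
Converting back: u = -0.7470 × 3.00 × 10^8 m/s.

-2.24 × 10^8 m/s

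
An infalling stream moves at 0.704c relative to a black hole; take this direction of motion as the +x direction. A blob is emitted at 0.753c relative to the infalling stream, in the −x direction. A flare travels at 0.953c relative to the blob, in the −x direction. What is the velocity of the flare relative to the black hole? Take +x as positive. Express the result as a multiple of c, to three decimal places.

Apply u = (u' + v)/(1 + u'v/c²) successively, working outward toward the black hole.
Start: velocity of the infalling stream relative to the black hole = 0.7040c.
Compose with the blob (u' = -0.753 in the infalling stream frame): u_1 = (-0.753 + 0.704) / (1 + (-0.753)·0.704) = -0.0490/0.4699 = -0.1043.
Compose with the flare (u' = -0.953 in the blob frame): u_2 = (-0.953 + (-0.104)) / (1 + (-0.953)·(-0.104)) = -1.0573/1.0994 = -0.9617.

-0.962c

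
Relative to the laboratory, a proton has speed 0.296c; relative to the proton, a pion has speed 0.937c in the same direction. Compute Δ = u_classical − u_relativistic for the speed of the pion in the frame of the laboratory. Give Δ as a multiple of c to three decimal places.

Galilean: u_cl = 0.937 + 0.296 = 1.2330.
Relativistic: u_rel = (0.937 + 0.296) / (1 + 0.937·0.296) = 1.2330/1.2774 = 0.9653.
Δ = 1.2330 − 0.9653 = 0.2677.
(The classical prediction exceeds c; the relativistic result does not.)

Δ = 0.268c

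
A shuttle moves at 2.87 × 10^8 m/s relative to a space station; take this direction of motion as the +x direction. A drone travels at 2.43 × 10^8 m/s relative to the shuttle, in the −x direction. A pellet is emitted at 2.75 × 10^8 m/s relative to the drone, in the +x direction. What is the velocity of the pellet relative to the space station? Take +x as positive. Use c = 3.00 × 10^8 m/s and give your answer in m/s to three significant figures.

+2.95 × 10^8 m/s

Apply u = (u' + v)/(1 + u'v/c²) successively, working outward toward the space station.
(Dividing each given speed by c = 3.00 × 10^8 m/s to work in units of c.)
Start: velocity of the shuttle relative to the space station = 0.9567c.
Compose with the drone (u' = -0.810 in the shuttle frame): u_1 = (-0.810 + 0.957) / (1 + (-0.810)·0.957) = 0.1467/0.2251 = 0.6516.
Compose with the pellet (u' = 0.917 in the drone frame): u_2 = (0.917 + 0.652) / (1 + 0.917·0.652) = 1.5682/1.5973 = 0.9818.
So u = 0.9818 × 3.00 × 10^8 m/s.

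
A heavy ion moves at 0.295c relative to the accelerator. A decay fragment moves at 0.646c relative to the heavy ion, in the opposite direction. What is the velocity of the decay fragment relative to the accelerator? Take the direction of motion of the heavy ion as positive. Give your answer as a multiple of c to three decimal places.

-0.434c

With v = 0.295 and u' = -0.646 (in units of c),
u = (u' + v)/(1 + u'v/c²):
u = (-0.646 + 0.295) / (1 + (-0.646)·0.295) = -0.3510/0.8094 = -0.4336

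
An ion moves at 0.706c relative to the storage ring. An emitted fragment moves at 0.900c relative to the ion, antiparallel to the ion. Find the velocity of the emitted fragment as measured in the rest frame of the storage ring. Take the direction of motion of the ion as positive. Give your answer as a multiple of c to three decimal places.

-0.532c

With v = 0.706 and u' = -0.900 (in units of c),
u = (u' + v)/(1 + u'v/c²):
u = (-0.900 + 0.706) / (1 + (-0.900)·0.706) = -0.1940/0.3646 = -0.5321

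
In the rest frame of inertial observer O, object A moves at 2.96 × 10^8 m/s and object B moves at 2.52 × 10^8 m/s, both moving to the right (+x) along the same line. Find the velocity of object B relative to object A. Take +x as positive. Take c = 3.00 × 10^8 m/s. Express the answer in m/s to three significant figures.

-2.57 × 10^8 m/s

β_A = 0.987, β_B = 0.840 (dividing each by c = 3.00 × 10^8 m/s).
Transform to A's frame with the inverse velocity-addition law: u' = (u − v)/(1 − uv/c²), taking u = β_B and v = β_A.
u' = (0.840 − 0.987) / (1 − (0.987)(0.840)) = -0.1467/0.1712 = -0.8567.
u' = -0.8567 × 3.00 × 10^8 m/s.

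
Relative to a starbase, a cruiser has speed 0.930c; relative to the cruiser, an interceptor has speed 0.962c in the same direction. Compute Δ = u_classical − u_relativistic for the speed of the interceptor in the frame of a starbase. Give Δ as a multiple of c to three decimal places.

Δ = 0.893c

Galilean: u_cl = 0.962 + 0.930 = 1.8920.
Relativistic: u_rel = (0.962 + 0.930) / (1 + 0.962·0.930) = 1.8920/1.8947 = 0.9986.
Δ = 1.8920 − 0.9986 = 0.8934.
(The classical prediction exceeds c; the relativistic result does not.)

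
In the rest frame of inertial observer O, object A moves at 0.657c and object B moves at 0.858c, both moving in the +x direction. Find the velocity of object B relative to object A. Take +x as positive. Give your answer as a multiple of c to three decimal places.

+0.461c

β_A = 0.657, β_B = 0.858.
Transform to A's frame with the inverse velocity-addition law: u' = (u − v)/(1 − uv/c²), taking u = β_B and v = β_A.
u' = (0.858 − 0.657) / (1 − (0.657)(0.858)) = 0.2010/0.4363 = 0.4607.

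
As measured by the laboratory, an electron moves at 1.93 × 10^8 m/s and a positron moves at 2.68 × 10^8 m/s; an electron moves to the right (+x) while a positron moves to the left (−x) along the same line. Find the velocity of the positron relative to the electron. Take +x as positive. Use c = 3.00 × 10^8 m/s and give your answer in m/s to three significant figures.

β_A = 0.643, β_B = -0.893 (dividing each by c = 3.00 × 10^8 m/s).
Transform to A's frame with the inverse velocity-addition law: u' = (u − v)/(1 − uv/c²), taking u = β_B and v = β_A.
u' = (-0.893 − 0.643) / (1 − (0.643)(-0.893)) = -1.5367/1.5747 = -0.9758.
u' = -0.9758 × 3.00 × 10^8 m/s.

-2.93 × 10^8 m/s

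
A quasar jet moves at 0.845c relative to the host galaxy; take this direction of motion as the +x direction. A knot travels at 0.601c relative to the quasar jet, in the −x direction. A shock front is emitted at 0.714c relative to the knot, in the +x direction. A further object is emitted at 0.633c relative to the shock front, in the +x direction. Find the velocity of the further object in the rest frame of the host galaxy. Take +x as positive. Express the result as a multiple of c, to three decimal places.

Apply u = (u' + v)/(1 + u'v/c²) successively, working outward toward the host galaxy.
Start: velocity of the quasar jet relative to the host galaxy = 0.8450c.
Compose with the knot (u' = -0.601 in the quasar jet frame): u_1 = (-0.601 + 0.845) / (1 + (-0.601)·0.845) = 0.2440/0.4922 = 0.4958.
Compose with the shock front (u' = 0.714 in the knot frame): u_2 = (0.714 + 0.496) / (1 + 0.714·0.496) = 1.2098/1.3540 = 0.8935.
Compose with the further object (u' = 0.633 in the shock front frame): u_3 = (0.633 + 0.893) / (1 + 0.633·0.893) = 1.5265/1.5656 = 0.9750.

+0.975c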